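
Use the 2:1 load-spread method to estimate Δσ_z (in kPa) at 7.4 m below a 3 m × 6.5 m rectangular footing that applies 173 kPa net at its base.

By the 2:1 method the load spreads at 1 horizontal : 2 vertical, so at depth z the loaded area has grown by z in each plan dimension:
Δσ = qBL/((B+z)(L+z)) = 173×3×6.5/((3+7.4)(6.5+7.4)) = 23.336 kPa

Δσ_z ≈ 23.3 kPa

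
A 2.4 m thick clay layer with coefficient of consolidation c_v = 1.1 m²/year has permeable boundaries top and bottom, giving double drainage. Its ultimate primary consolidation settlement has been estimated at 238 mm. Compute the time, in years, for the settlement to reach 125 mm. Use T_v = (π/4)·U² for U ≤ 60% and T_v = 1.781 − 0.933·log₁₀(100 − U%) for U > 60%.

t ≈ 0.284 years

Drainage path length: H_d = H/2 = 1.2 m (double drainage).
U = S(t)/S_ult = 125/238 = 0.5252.
U ≤ 60%: T_v = (π/4)·U² = (π/4)×0.52521² = 0.21665.
t = T_v·H_d²/c_v = 0.21665×1.2²/1.1 = 0.2836 years.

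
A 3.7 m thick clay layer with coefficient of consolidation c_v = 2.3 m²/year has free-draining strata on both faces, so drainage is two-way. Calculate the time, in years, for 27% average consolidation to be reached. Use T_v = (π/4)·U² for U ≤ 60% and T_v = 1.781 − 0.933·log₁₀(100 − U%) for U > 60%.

Drainage path length: H_d = H/2 = 1.85 m (double drainage).
U ≤ 60%: T_v = (π/4)·U² = (π/4)×0.27² = 0.057256.
t = T_v·H_d²/c_v = 0.057256×1.85²/2.3 = 0.0852 years.

t ≈ 0.0852 years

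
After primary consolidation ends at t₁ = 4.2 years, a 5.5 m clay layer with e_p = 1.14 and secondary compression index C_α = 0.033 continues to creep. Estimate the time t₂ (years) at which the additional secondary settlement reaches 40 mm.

S_s = C_α·H/(1+e_p)·log₁₀(t₂/t₁) ⇒ log₁₀(t₂/t₁) = S_s·(1+e_p)/(C_α·H).
log₁₀(t₂/t₁) = 0.04 × (1+1.14) / (0.033×5.5) = 0.4716
t₂ = t₁ × 10^0.4716 = 4.2 × 2.962 = 12.44 years

t₂ ≈ 12.4 years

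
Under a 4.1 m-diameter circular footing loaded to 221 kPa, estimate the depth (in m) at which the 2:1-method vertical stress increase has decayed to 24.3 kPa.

z ≈ 8.26 m

2:1 spreading — at depth z the loaded area has grown by z in each plan dimension:
qD²/(D+z)² = Δσ_z ⇒ z = D(√(q/Δσ_z) − 1) = 4.1×(√(221/24.3) − 1) = 8.265 m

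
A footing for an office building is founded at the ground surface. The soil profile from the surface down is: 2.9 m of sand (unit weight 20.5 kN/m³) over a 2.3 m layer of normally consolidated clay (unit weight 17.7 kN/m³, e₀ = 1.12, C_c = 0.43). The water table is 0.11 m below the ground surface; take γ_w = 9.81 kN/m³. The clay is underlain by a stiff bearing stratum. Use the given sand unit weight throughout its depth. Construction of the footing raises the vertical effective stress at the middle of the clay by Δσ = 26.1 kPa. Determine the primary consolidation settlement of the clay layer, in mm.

Mid-depth of clay below the ground surface: z = 2.9 + 2.3/2 = 4.05 m.
Total vertical stress at mid-clay: σ_v = 20.5×2.9 + 17.7×1.15 = 79.805 kPa.
Pore pressure: u = 9.81×(4.05 − 0.11) = 38.651 kPa.
Initial effective stress: σ'_0 = σ_v − u = 79.805 − 38.651 = 41.154 kPa.
Final effective stress: σ'_f = σ'_0 + Δσ = 41.154 + 26.1 = 67.254 kPa.
Normally consolidated clay, so the full stress increment lies on the virgin compression line:
S_c = C_c·H/(1+e₀)·log₁₀(σ'_f/σ'_0) = 0.43×2.3/(1+1.12)×log₁₀(67.254/41.154)
    = 0.46651 × 0.21331 = 0.09951 m

S_c ≈ 99.5 mm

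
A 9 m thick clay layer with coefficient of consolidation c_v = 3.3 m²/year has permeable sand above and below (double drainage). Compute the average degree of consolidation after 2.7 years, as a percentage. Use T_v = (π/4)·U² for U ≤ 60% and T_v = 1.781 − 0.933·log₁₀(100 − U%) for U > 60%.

U ≈ 72.6 %

Drainage path length: H_d = H/2 = 4.5 m (double drainage).
T_v = c_v·t/H_d² = 3.3×2.7/4.5² = 0.44.
T_v = 0.44 corresponds to the U > 60% branch:
U = 1 − 10^((1.781 − T_v)/0.933)/100 = 0.7263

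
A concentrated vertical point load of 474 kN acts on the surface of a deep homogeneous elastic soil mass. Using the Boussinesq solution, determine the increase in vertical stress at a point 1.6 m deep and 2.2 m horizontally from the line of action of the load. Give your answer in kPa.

Boussinesq vertical stress below a point load on an elastic half-space:
Δσ_z = 3P/(2πz²) · [1 + (r/z)²]^(−5/2)
r/z = 2.2/1.6 = 1.375; [1+(r/z)²]^(−5/2) = 0.070392.
Δσ_z = 3×474/(2π×1.6²) × 0.070392 = 88.406 × 0.070392 = 6.223 kPa

Δσ_z ≈ 6.22 kPa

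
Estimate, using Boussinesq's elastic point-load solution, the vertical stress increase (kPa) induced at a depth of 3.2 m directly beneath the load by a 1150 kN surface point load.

Boussinesq vertical stress below a point load on an elastic half-space:
Δσ_z = 3P/(2πz²) · [1 + (r/z)²]^(−5/2)
r/z = 0/3.2 = 0; [1+(r/z)²]^(−5/2) = 1.
Δσ_z = 3×1150/(2π×3.2²) × 1 = 53.622 × 1 = 53.62 kPa

Δσ_z ≈ 53.6 kPa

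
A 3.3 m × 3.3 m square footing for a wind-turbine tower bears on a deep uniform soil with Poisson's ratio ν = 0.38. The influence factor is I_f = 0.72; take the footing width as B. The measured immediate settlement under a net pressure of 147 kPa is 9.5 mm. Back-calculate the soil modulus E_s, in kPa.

E_s ≈ 31500 kPa

S_e = q·B·(1−ν²)/E_s · I_f  ⇒  E_s = q·B·(1−ν²)·I_f / S_e.
E_s = 147 × 3.3 × 0.8556 × 0.72 / 0.0095 = 31460 kPa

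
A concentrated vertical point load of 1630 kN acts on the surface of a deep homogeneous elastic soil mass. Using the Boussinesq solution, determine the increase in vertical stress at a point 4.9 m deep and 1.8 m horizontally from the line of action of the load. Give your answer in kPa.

Δσ_z ≈ 23.6 kPa

Boussinesq vertical stress below a point load on an elastic half-space:
Δσ_z = 3P/(2πz²) · [1 + (r/z)²]^(−5/2)
r/z = 1.8/4.9 = 0.36735; [1+(r/z)²]^(−5/2) = 0.72873.
Δσ_z = 3×1630/(2π×4.9²) × 0.72873 = 32.414 × 0.72873 = 23.62 kPa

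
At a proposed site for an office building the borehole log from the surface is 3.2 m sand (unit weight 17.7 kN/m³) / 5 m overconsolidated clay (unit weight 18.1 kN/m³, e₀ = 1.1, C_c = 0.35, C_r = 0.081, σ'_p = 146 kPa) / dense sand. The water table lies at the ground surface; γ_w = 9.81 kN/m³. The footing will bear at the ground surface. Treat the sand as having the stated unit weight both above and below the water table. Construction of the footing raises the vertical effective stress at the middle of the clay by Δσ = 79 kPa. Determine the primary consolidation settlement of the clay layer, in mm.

Mid-depth of clay below the ground surface: z = 3.2 + 5/2 = 5.7 m.
Total vertical stress at mid-clay: σ_v = 17.7×3.2 + 18.1×2.5 = 101.89 kPa.
Pore pressure: u = 9.81×(5.7 − 0) = 55.917 kPa.
Initial effective stress: σ'_0 = σ_v − u = 101.89 − 55.917 = 45.973 kPa.
Final effective stress: σ'_f = 45.973 + 79 = 124.97 kPa.
σ'_f = 124.97 ≤ σ'_p = 146 kPa, so the clay remains overconsolidated and only the recompression index applies:
S_c = C_r·H/(1+e₀)·log₁₀(σ'_f/σ'_0) = 0.081×5/2.1×log₁₀(124.97/45.973)
    = 0.19286 × 0.4343 = 0.08376 m

S_c ≈ 83.8 mm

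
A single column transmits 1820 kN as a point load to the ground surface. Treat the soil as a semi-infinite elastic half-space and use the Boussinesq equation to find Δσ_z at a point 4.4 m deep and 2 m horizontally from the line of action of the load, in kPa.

Boussinesq vertical stress below a point load on an elastic half-space:
Δσ_z = 3P/(2πz²) · [1 + (r/z)²]^(−5/2)
r/z = 2/4.4 = 0.45455; [1+(r/z)²]^(−5/2) = 0.62529.
Δσ_z = 3×1820/(2π×4.4²) × 0.62529 = 44.886 × 0.62529 = 28.07 kPa

Δσ_z ≈ 28.1 kPa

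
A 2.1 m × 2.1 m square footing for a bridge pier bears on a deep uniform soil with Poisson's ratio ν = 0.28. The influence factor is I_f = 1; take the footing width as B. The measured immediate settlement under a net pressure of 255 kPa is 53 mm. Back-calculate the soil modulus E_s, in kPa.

S_e = q·B·(1−ν²)/E_s · I_f  ⇒  E_s = q·B·(1−ν²)·I_f / S_e.
E_s = 255 × 2.1 × 0.9216 × 1 / 0.053 = 9312 kPa

E_s ≈ 9310 kPa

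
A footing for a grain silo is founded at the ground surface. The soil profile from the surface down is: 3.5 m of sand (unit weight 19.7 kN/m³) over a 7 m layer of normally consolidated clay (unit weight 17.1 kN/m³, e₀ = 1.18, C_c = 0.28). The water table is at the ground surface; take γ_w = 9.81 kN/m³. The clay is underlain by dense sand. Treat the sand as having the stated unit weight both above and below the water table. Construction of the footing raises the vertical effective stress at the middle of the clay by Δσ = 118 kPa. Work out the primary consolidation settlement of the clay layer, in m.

S_c ≈ 0.424 m

Mid-depth of clay below the ground surface: z = 3.5 + 7/2 = 7 m.
Total vertical stress at mid-clay: σ_v = 19.7×3.5 + 17.1×3.5 = 128.8 kPa.
Pore pressure: u = 9.81×(7 − 0) = 68.67 kPa.
Initial effective stress: σ'_0 = σ_v − u = 128.8 − 68.67 = 60.13 kPa.
Final effective stress: σ'_f = σ'_0 + Δσ = 60.13 + 118 = 178.13 kPa.
Normally consolidated clay, so the full stress increment lies on the virgin compression line:
S_c = C_c·H/(1+e₀)·log₁₀(σ'_f/σ'_0) = 0.28×7/(1+1.18)×log₁₀(178.13/60.13)
    = 0.89908 × 0.47165 = 0.4241 m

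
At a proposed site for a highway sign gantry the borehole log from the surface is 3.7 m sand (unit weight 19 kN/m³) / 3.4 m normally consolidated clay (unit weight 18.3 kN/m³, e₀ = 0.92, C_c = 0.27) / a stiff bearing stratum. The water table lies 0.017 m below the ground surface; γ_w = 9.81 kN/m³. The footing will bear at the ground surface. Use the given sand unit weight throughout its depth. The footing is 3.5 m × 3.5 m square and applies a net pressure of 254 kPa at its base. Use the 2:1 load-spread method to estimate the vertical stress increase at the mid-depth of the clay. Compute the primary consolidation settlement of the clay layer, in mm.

Mid-depth of clay below the ground surface: z = 3.7 + 3.4/2 = 5.4 m.
Total vertical stress at mid-clay: σ_v = 19×3.7 + 18.3×1.7 = 101.41 kPa.
Pore pressure: u = 9.81×(5.4 − 0.017) = 52.807 kPa.
Initial effective stress: σ'_0 = σ_v − u = 101.41 − 52.807 = 48.603 kPa.
Stress increase at mid-clay by the 2:1 spreading method:
Δσ = qBL/((B+z)(L+z)) = 254×3.5×3.5/((3.5+5.4)(3.5+5.4)) = 39.282 kPa
Final effective stress: σ'_f = σ'_0 + Δσ = 48.603 + 39.282 = 87.885 kPa.
Normally consolidated clay, so the full stress increment lies on the virgin compression line:
S_c = C_c·H/(1+e₀)·log₁₀(σ'_f/σ'_0) = 0.27×3.4/(1+0.92)×log₁₀(87.885/48.603)
    = 0.47813 × 0.25725 = 0.123 m

S_c ≈ 123 mm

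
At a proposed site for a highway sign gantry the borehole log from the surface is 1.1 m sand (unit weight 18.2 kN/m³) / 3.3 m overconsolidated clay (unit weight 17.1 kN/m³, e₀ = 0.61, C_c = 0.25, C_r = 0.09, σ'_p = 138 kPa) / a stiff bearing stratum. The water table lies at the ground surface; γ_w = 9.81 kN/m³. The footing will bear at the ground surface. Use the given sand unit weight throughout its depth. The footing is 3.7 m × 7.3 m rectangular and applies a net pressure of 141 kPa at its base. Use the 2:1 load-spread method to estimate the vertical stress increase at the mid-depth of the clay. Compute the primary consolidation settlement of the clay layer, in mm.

S_c ≈ 106 mm

Mid-depth of clay below the ground surface: z = 1.1 + 3.3/2 = 2.75 m.
Total vertical stress at mid-clay: σ_v = 18.2×1.1 + 17.1×1.65 = 48.235 kPa.
Pore pressure: u = 9.81×(2.75 − 0) = 26.978 kPa.
Initial effective stress: σ'_0 = σ_v − u = 48.235 − 26.978 = 21.257 kPa.
Stress increase at mid-clay by the 2:1 spreading method:
Δσ = qBL/((B+z)(L+z)) = 141×3.7×7.3/((3.7+2.75)(7.3+2.75)) = 58.751 kPa
Final effective stress: σ'_f = 21.257 + 58.751 = 80.008 kPa.
σ'_f = 80.008 ≤ σ'_p = 138 kPa, so the clay remains overconsolidated and only the recompression index applies:
S_c = C_r·H/(1+e₀)·log₁₀(σ'_f/σ'_0) = 0.09×3.3/1.61×log₁₀(80.008/21.257)
    = 0.18447 × 0.57563 = 0.1062 m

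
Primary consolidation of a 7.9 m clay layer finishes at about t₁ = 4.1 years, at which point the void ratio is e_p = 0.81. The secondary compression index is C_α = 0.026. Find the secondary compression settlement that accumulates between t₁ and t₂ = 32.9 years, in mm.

S_s ≈ 103 mm

Secondary compression: S_s = C_α·H/(1+e_p)·log₁₀(t₂/t₁)
S_s = 0.026×7.9/(1+0.81)×log₁₀(32.9/4.1)
    = 0.1135 × 0.9044 = 0.1026 m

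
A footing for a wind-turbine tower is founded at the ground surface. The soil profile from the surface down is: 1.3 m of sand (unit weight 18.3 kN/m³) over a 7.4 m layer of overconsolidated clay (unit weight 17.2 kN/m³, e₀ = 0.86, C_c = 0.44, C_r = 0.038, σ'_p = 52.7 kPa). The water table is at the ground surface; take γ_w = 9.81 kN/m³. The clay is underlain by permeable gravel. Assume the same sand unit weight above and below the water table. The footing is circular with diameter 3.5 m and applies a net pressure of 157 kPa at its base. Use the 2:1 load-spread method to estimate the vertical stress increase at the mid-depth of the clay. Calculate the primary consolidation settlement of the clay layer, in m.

S_c ≈ 0.18 m

Mid-depth of clay below the ground surface: z = 1.3 + 7.4/2 = 5 m.
Total vertical stress at mid-clay: σ_v = 18.3×1.3 + 17.2×3.7 = 87.43 kPa.
Pore pressure: u = 9.81×(5 − 0) = 49.05 kPa.
Initial effective stress: σ'_0 = σ_v − u = 87.43 − 49.05 = 38.38 kPa.
Stress increase at mid-clay by the 2:1 spreading method:
Δσ ≈ qD²/(D+z)² = 157×3.5²/(3.5+5)² = 26.619 kPa
Final effective stress: σ'_f = 38.38 + 26.619 = 64.999 kPa.
σ'_f = 64.999 > σ'_p = 52.7 kPa, so the stress path crosses the preconsolidation pressure — recompression up to σ'_p, then virgin compression beyond:
S_c = H/(1+e₀)·[C_r·log₁₀(σ'_p/σ'_0) + C_c·log₁₀(σ'_f/σ'_p)]
    = 7.4/1.86 × [0.038×log₁₀(52.7/38.38) + 0.44×log₁₀(64.999/52.7)]
    = 3.9785 × [0.0052328 + 0.040082] = 0.1803 m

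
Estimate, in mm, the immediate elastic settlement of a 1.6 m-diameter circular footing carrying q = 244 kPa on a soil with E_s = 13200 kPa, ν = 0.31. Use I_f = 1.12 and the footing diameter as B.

Immediate (elastic) settlement: S_e = q·B·(1−ν²)/E_s · I_f.
S_e = 244 × 1.6 × (1 − 0.31²) / 13200 × 1.12
    = 244 × 1.6 × 0.9039 / 13200 × 1.12
    = 0.02994 m = 29.94 mm

S_e ≈ 29.9 mm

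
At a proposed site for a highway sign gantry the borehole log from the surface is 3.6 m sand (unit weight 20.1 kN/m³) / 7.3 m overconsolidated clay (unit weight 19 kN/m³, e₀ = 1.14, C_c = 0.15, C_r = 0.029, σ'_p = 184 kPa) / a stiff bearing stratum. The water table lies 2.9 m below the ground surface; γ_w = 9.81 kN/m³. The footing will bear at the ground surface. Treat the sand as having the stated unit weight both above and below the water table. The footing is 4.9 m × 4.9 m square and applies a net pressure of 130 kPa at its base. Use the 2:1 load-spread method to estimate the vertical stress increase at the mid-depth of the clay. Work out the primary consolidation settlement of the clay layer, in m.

Mid-depth of clay below the ground surface: z = 3.6 + 7.3/2 = 7.25 m.
Total vertical stress at mid-clay: σ_v = 20.1×3.6 + 19×3.65 = 141.71 kPa.
Pore pressure: u = 9.81×(7.25 − 2.9) = 42.673 kPa.
Initial effective stress: σ'_0 = σ_v − u = 141.71 − 42.673 = 99.037 kPa.
Stress increase at mid-clay by the 2:1 spreading method:
Δσ = qBL/((B+z)(L+z)) = 130×4.9×4.9/((4.9+7.25)(4.9+7.25)) = 21.144 kPa
Final effective stress: σ'_f = 99.037 + 21.144 = 120.18 kPa.
σ'_f = 120.18 ≤ σ'_p = 184 kPa, so the clay remains overconsolidated and only the recompression index applies:
S_c = C_r·H/(1+e₀)·log₁₀(σ'_f/σ'_0) = 0.029×7.3/2.14×log₁₀(120.18/99.037)
    = 0.098925 × 0.084035 = 0.008313 m

S_c ≈ 0.00831 m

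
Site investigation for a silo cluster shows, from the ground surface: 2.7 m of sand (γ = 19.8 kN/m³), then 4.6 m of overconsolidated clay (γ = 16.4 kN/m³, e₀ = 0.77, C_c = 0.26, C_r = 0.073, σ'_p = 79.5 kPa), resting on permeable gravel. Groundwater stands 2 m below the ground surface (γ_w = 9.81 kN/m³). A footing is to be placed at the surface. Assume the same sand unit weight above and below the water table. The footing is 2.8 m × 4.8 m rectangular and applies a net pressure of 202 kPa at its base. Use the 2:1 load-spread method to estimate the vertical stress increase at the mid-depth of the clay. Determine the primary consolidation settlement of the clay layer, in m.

S_c ≈ 0.08 m

Mid-depth of clay below the ground surface: z = 2.7 + 4.6/2 = 5 m.
Total vertical stress at mid-clay: σ_v = 19.8×2.7 + 16.4×2.3 = 91.18 kPa.
Pore pressure: u = 9.81×(5 − 2) = 29.43 kPa.
Initial effective stress: σ'_0 = σ_v − u = 91.18 − 29.43 = 61.75 kPa.
Stress increase at mid-clay by the 2:1 spreading method:
Δσ = qBL/((B+z)(L+z)) = 202×2.8×4.8/((2.8+5)(4.8+5)) = 35.516 kPa
Final effective stress: σ'_f = 61.75 + 35.516 = 97.266 kPa.
σ'_f = 97.266 > σ'_p = 79.5 kPa, so the stress path crosses the preconsolidation pressure — recompression up to σ'_p, then virgin compression beyond:
S_c = H/(1+e₀)·[C_r·log₁₀(σ'_p/σ'_0) + C_c·log₁₀(σ'_f/σ'_p)]
    = 4.6/1.77 × [0.073×log₁₀(79.5/61.75) + 0.26×log₁₀(97.266/79.5)]
    = 2.5989 × [0.0080103 + 0.022774] = 0.08001 m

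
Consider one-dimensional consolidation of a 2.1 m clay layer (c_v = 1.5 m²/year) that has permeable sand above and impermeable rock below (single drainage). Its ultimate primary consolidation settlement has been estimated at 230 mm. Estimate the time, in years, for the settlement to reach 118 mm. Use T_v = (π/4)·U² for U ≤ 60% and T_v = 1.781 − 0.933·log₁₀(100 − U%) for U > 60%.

t ≈ 0.608 years

Drainage path length: H_d = H = 2.1 m (single drainage).
U = S(t)/S_ult = 118/230 = 0.513.
U ≤ 60%: T_v = (π/4)·U² = (π/4)×0.51304² = 0.20673.
t = T_v·H_d²/c_v = 0.20673×2.1²/1.5 = 0.6078 years.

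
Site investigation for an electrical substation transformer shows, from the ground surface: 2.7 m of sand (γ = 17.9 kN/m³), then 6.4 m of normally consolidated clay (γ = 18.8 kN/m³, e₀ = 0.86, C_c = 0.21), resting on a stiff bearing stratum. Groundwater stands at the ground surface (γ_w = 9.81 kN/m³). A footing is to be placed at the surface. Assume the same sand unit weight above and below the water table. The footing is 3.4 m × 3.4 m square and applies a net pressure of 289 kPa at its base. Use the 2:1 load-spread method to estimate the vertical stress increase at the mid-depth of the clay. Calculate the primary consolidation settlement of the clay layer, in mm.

Mid-depth of clay below the ground surface: z = 2.7 + 6.4/2 = 5.9 m.
Total vertical stress at mid-clay: σ_v = 17.9×2.7 + 18.8×3.2 = 108.49 kPa.
Pore pressure: u = 9.81×(5.9 − 0) = 57.879 kPa.
Initial effective stress: σ'_0 = σ_v − u = 108.49 − 57.879 = 50.611 kPa.
Stress increase at mid-clay by the 2:1 spreading method:
Δσ = qBL/((B+z)(L+z)) = 289×3.4×3.4/((3.4+5.9)(3.4+5.9)) = 38.627 kPa
Final effective stress: σ'_f = σ'_0 + Δσ = 50.611 + 38.627 = 89.238 kPa.
Normally consolidated clay, so the full stress increment lies on the virgin compression line:
S_c = C_c·H/(1+e₀)·log₁₀(σ'_f/σ'_0) = 0.21×6.4/(1+0.86)×log₁₀(89.238/50.611)
    = 0.72258 × 0.2463 = 0.178 m

S_c ≈ 178 mm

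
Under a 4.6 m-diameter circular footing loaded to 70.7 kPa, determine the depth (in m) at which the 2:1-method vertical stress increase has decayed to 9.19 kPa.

z ≈ 8.16 m

2:1 spreading — at depth z the loaded area has grown by z in each plan dimension:
qD²/(D+z)² = Δσ_z ⇒ z = D(√(q/Δσ_z) − 1) = 4.6×(√(70.7/9.19) − 1) = 8.159 m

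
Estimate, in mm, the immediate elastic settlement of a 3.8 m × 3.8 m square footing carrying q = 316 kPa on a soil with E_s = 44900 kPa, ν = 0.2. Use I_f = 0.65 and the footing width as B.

S_e ≈ 16.7 mm

Immediate (elastic) settlement: S_e = q·B·(1−ν²)/E_s · I_f.
S_e = 316 × 3.8 × (1 − 0.2²) / 44900 × 0.65
    = 316 × 3.8 × 0.96 / 44900 × 0.65
    = 0.01669 m = 16.69 mm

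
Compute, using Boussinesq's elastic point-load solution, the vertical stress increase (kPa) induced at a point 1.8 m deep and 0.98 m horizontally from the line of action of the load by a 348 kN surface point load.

Boussinesq vertical stress below a point load on an elastic half-space:
Δσ_z = 3P/(2πz²) · [1 + (r/z)²]^(−5/2)
r/z = 0.98/1.8 = 0.54444; [1+(r/z)²]^(−5/2) = 0.52256.
Δσ_z = 3×348/(2π×1.8²) × 0.52256 = 51.283 × 0.52256 = 26.8 kPa

Δσ_z ≈ 26.8 kPa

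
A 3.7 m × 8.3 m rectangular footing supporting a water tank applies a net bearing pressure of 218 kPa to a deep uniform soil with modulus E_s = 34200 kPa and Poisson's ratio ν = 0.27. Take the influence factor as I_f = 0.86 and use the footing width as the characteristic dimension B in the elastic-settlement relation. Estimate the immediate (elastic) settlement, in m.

S_e ≈ 0.0188 m

Immediate (elastic) settlement: S_e = q·B·(1−ν²)/E_s · I_f.
S_e = 218 × 3.7 × (1 − 0.27²) / 34200 × 0.86
    = 218 × 3.7 × 0.9271 / 34200 × 0.86
    = 0.0188 m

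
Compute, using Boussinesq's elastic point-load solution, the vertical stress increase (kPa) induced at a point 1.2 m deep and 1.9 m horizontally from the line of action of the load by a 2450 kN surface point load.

Boussinesq vertical stress below a point load on an elastic half-space:
Δσ_z = 3P/(2πz²) · [1 + (r/z)²]^(−5/2)
r/z = 1.9/1.2 = 1.5833; [1+(r/z)²]^(−5/2) = 0.043419.
Δσ_z = 3×2450/(2π×1.2²) × 0.043419 = 812.35 × 0.043419 = 35.27 kPa

Δσ_z ≈ 35.3 kPa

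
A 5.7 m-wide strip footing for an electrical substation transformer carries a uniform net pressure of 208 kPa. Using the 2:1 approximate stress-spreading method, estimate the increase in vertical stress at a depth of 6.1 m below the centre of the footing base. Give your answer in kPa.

Δσ_z ≈ 100 kPa

By the 2:1 method the load spreads at 1 horizontal : 2 vertical, so at depth z the loaded area has grown by z in each plan dimension:
Δσ = qB/(B+z) = 208×5.7/(5.7+6.1) = 100.47 kPa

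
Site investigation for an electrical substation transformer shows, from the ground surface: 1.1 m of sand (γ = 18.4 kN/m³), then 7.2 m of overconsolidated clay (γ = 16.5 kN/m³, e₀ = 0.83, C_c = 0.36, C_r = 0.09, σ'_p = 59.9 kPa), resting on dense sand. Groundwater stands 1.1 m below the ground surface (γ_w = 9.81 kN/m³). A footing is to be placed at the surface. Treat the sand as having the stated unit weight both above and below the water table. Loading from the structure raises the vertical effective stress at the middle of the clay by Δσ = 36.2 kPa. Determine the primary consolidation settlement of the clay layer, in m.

S_c ≈ 0.228 m

Mid-depth of clay below the ground surface: z = 1.1 + 7.2/2 = 4.7 m.
Total vertical stress at mid-clay: σ_v = 18.4×1.1 + 16.5×3.6 = 79.64 kPa.
Pore pressure: u = 9.81×(4.7 − 1.1) = 35.316 kPa.
Initial effective stress: σ'_0 = σ_v − u = 79.64 − 35.316 = 44.324 kPa.
Final effective stress: σ'_f = 44.324 + 36.2 = 80.524 kPa.
σ'_f = 80.524 > σ'_p = 59.9 kPa, so the stress path crosses the preconsolidation pressure — recompression up to σ'_p, then virgin compression beyond:
S_c = H/(1+e₀)·[C_r·log₁₀(σ'_p/σ'_0) + C_c·log₁₀(σ'_f/σ'_p)]
    = 7.2/1.83 × [0.09×log₁₀(59.9/44.324) + 0.36×log₁₀(80.524/59.9)]
    = 3.9344 × [0.011771 + 0.046259] = 0.2283 m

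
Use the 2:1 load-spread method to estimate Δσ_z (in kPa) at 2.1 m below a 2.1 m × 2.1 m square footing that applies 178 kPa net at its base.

Δσ_z ≈ 44.5 kPa

By the 2:1 method the load spreads at 1 horizontal : 2 vertical, so at depth z the loaded area has grown by z in each plan dimension:
Δσ = qBL/((B+z)(L+z)) = 178×2.1×2.1/((2.1+2.1)(2.1+2.1)) = 44.5 kPa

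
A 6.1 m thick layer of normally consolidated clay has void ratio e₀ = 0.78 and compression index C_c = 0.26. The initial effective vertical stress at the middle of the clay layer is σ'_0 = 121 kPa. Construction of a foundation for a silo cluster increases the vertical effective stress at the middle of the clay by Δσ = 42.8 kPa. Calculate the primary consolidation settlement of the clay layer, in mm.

Final effective stress: σ'_f = σ'_0 + Δσ = 121 + 42.8 = 163.8 kPa.
Normally consolidated clay, so the full stress increment lies on the virgin compression line:
S_c = C_c·H/(1+e₀)·log₁₀(σ'_f/σ'_0) = 0.26×6.1/(1+0.78)×log₁₀(163.8/121)
    = 0.89101 × 0.13153 = 0.1172 m

S_c ≈ 117 mm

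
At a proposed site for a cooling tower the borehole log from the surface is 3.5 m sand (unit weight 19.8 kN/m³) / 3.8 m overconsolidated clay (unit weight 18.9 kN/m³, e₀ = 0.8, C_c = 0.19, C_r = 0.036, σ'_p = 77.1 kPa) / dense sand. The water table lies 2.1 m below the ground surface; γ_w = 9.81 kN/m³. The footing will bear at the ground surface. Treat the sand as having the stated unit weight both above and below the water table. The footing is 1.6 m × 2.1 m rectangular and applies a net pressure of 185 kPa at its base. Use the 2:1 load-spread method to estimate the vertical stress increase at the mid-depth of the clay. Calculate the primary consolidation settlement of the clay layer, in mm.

Mid-depth of clay below the ground surface: z = 3.5 + 3.8/2 = 5.4 m.
Total vertical stress at mid-clay: σ_v = 19.8×3.5 + 18.9×1.9 = 105.21 kPa.
Pore pressure: u = 9.81×(5.4 − 2.1) = 32.373 kPa.
Initial effective stress: σ'_0 = σ_v − u = 105.21 − 32.373 = 72.837 kPa.
Stress increase at mid-clay by the 2:1 spreading method:
Δσ = qBL/((B+z)(L+z)) = 185×1.6×2.1/((1.6+5.4)(2.1+5.4)) = 11.84 kPa
Final effective stress: σ'_f = 72.837 + 11.84 = 84.677 kPa.
σ'_f = 84.677 > σ'_p = 77.1 kPa, so the stress path crosses the preconsolidation pressure — recompression up to σ'_p, then virgin compression beyond:
S_c = H/(1+e₀)·[C_r·log₁₀(σ'_p/σ'_0) + C_c·log₁₀(σ'_f/σ'_p)]
    = 3.8/1.8 × [0.036×log₁₀(77.1/72.837) + 0.19×log₁₀(84.677/77.1)]
    = 2.1111 × [0.00088928 + 0.0077351] = 0.01821 m

S_c ≈ 18.2 mm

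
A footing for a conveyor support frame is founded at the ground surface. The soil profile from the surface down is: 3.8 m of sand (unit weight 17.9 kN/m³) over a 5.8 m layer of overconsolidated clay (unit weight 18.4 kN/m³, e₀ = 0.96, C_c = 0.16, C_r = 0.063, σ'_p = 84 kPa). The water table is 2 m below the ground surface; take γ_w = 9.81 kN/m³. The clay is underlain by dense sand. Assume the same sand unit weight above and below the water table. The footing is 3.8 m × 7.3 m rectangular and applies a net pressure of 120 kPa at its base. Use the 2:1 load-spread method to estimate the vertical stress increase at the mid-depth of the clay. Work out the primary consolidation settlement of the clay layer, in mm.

S_c ≈ 40.4 mm

Mid-depth of clay below the ground surface: z = 3.8 + 5.8/2 = 6.7 m.
Total vertical stress at mid-clay: σ_v = 17.9×3.8 + 18.4×2.9 = 121.38 kPa.
Pore pressure: u = 9.81×(6.7 − 2) = 46.107 kPa.
Initial effective stress: σ'_0 = σ_v − u = 121.38 − 46.107 = 75.273 kPa.
Stress increase at mid-clay by the 2:1 spreading method:
Δσ = qBL/((B+z)(L+z)) = 120×3.8×7.3/((3.8+6.7)(7.3+6.7)) = 22.645 kPa
Final effective stress: σ'_f = 75.273 + 22.645 = 97.918 kPa.
σ'_f = 97.918 > σ'_p = 84 kPa, so the stress path crosses the preconsolidation pressure — recompression up to σ'_p, then virgin compression beyond:
S_c = H/(1+e₀)·[C_r·log₁₀(σ'_p/σ'_0) + C_c·log₁₀(σ'_f/σ'_p)]
    = 5.8/1.96 × [0.063×log₁₀(84/75.273) + 0.16×log₁₀(97.918/84)]
    = 2.9592 × [0.0030013 + 0.010653] = 0.04041 m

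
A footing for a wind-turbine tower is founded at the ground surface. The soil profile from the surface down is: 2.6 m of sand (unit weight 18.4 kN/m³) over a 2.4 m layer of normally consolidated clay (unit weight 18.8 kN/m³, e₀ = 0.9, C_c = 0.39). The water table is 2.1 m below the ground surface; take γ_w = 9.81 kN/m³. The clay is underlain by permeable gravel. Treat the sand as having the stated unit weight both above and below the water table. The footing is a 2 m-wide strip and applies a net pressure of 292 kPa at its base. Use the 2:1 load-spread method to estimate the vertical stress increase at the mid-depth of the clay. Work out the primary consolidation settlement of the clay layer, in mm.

Mid-depth of clay below the ground surface: z = 2.6 + 2.4/2 = 3.8 m.
Total vertical stress at mid-clay: σ_v = 18.4×2.6 + 18.8×1.2 = 70.4 kPa.
Pore pressure: u = 9.81×(3.8 − 2.1) = 16.677 kPa.
Initial effective stress: σ'_0 = σ_v − u = 70.4 − 16.677 = 53.723 kPa.
Stress increase at mid-clay by the 2:1 spreading method:
Δσ = qB/(B+z) = 292×2/(2+3.8) = 100.69 kPa
Final effective stress: σ'_f = σ'_0 + Δσ = 53.723 + 100.69 = 154.41 kPa.
Normally consolidated clay, so the full stress increment lies on the virgin compression line:
S_c = C_c·H/(1+e₀)·log₁₀(σ'_f/σ'_0) = 0.39×2.4/(1+0.9)×log₁₀(154.41/53.723)
    = 0.49263 × 0.45852 = 0.2259 m

S_c ≈ 226 mm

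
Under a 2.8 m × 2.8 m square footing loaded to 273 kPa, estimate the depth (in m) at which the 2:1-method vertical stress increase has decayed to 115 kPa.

z ≈ 1.51 m

2:1 spreading — at depth z the loaded area has grown by z in each plan dimension:
qB²/(B+z)² = Δσ_z ⇒ z = B(√(q/Δσ_z) − 1) = 2.8×(√(273/115) − 1) = 1.514 m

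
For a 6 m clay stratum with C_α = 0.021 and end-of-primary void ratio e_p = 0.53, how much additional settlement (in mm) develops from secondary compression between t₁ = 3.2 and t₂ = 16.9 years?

Secondary compression: S_s = C_α·H/(1+e_p)·log₁₀(t₂/t₁)
S_s = 0.021×6/(1+0.53)×log₁₀(16.9/3.2)
    = 0.08235 × 0.7227 = 0.05952 m

S_s ≈ 59.5 mm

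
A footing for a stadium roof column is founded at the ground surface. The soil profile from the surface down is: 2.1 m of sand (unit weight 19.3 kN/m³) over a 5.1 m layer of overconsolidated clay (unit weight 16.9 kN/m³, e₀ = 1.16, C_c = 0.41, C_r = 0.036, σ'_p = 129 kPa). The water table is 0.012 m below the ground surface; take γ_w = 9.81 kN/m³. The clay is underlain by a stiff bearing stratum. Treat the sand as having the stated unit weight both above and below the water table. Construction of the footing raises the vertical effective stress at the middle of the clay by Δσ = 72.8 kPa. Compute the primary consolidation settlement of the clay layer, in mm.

Mid-depth of clay below the ground surface: z = 2.1 + 5.1/2 = 4.65 m.
Total vertical stress at mid-clay: σ_v = 19.3×2.1 + 16.9×2.55 = 83.625 kPa.
Pore pressure: u = 9.81×(4.65 − 0.012) = 45.499 kPa.
Initial effective stress: σ'_0 = σ_v − u = 83.625 − 45.499 = 38.126 kPa.
Final effective stress: σ'_f = 38.126 + 72.8 = 110.93 kPa.
σ'_f = 110.93 ≤ σ'_p = 129 kPa, so the clay remains overconsolidated and only the recompression index applies:
S_c = C_r·H/(1+e₀)·log₁₀(σ'_f/σ'_0) = 0.036×5.1/2.16×log₁₀(110.93/38.126)
    = 0.085 × 0.46383 = 0.03943 m

S_c ≈ 39.4 mm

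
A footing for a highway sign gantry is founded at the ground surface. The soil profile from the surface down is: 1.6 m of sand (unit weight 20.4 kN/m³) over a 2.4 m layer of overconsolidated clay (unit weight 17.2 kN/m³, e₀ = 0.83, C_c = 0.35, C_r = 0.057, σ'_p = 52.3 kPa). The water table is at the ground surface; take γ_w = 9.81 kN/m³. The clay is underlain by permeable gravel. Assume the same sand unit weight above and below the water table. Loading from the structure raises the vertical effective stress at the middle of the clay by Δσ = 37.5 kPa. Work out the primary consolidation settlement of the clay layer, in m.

Mid-depth of clay below the ground surface: z = 1.6 + 2.4/2 = 2.8 m.
Total vertical stress at mid-clay: σ_v = 20.4×1.6 + 17.2×1.2 = 53.28 kPa.
Pore pressure: u = 9.81×(2.8 − 0) = 27.468 kPa.
Initial effective stress: σ'_0 = σ_v − u = 53.28 − 27.468 = 25.812 kPa.
Final effective stress: σ'_f = 25.812 + 37.5 = 63.312 kPa.
σ'_f = 63.312 > σ'_p = 52.3 kPa, so the stress path crosses the preconsolidation pressure — recompression up to σ'_p, then virgin compression beyond:
S_c = H/(1+e₀)·[C_r·log₁₀(σ'_p/σ'_0) + C_c·log₁₀(σ'_f/σ'_p)]
    = 2.4/1.83 × [0.057×log₁₀(52.3/25.812) + 0.35×log₁₀(63.312/52.3)]
    = 1.3115 × [0.017481 + 0.029045] = 0.06102 m

S_c ≈ 0.061 m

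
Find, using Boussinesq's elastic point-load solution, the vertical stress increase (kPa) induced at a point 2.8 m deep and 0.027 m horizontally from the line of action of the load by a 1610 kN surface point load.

Δσ_z ≈ 98 kPa

Boussinesq vertical stress below a point load on an elastic half-space:
Δσ_z = 3P/(2πz²) · [1 + (r/z)²]^(−5/2)
r/z = 0.027/2.8 = 0.0096429; [1+(r/z)²]^(−5/2) = 0.99977.
Δσ_z = 3×1610/(2π×2.8²) × 0.99977 = 98.051 × 0.99977 = 98.03 kPa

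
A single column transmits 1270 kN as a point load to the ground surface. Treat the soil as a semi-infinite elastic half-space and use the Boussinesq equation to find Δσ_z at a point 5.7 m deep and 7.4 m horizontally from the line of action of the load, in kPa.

Boussinesq vertical stress below a point load on an elastic half-space:
Δσ_z = 3P/(2πz²) · [1 + (r/z)²]^(−5/2)
r/z = 7.4/5.7 = 1.2982; [1+(r/z)²]^(−5/2) = 0.084618.
Δσ_z = 3×1270/(2π×5.7²) × 0.084618 = 18.664 × 0.084618 = 1.579 kPa

Δσ_z ≈ 1.58 kPa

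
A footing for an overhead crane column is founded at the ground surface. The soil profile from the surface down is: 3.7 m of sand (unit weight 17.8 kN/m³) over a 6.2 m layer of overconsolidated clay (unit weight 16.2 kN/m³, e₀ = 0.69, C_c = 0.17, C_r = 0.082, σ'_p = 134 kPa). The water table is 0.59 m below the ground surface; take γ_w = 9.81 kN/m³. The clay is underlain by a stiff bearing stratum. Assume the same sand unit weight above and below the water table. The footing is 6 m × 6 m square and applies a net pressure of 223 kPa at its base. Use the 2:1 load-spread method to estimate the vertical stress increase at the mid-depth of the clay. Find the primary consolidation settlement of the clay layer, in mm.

S_c ≈ 83.1 mm

Mid-depth of clay below the ground surface: z = 3.7 + 6.2/2 = 6.8 m.
Total vertical stress at mid-clay: σ_v = 17.8×3.7 + 16.2×3.1 = 116.08 kPa.
Pore pressure: u = 9.81×(6.8 − 0.59) = 60.92 kPa.
Initial effective stress: σ'_0 = σ_v − u = 116.08 − 60.92 = 55.16 kPa.
Stress increase at mid-clay by the 2:1 spreading method:
Δσ = qBL/((B+z)(L+z)) = 223×6×6/((6+6.8)(6+6.8)) = 48.999 kPa
Final effective stress: σ'_f = 55.16 + 48.999 = 104.16 kPa.
σ'_f = 104.16 ≤ σ'_p = 134 kPa, so the clay remains overconsolidated and only the recompression index applies:
S_c = C_r·H/(1+e₀)·log₁₀(σ'_f/σ'_0) = 0.082×6.2/1.69×log₁₀(104.16/55.16)
    = 0.30083 × 0.27608 = 0.08305 m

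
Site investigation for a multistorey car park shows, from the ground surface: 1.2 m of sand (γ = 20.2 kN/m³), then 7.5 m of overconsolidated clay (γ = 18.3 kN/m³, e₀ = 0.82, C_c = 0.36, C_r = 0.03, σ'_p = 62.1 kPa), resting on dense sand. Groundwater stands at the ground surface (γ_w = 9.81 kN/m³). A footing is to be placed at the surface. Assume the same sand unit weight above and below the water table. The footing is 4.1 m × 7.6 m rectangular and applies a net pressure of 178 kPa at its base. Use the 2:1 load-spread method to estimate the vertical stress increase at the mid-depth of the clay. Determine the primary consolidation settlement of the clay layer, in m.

S_c ≈ 0.279 m

Mid-depth of clay below the ground surface: z = 1.2 + 7.5/2 = 4.95 m.
Total vertical stress at mid-clay: σ_v = 20.2×1.2 + 18.3×3.75 = 92.865 kPa.
Pore pressure: u = 9.81×(4.95 − 0) = 48.56 kPa.
Initial effective stress: σ'_0 = σ_v − u = 92.865 − 48.56 = 44.305 kPa.
Stress increase at mid-clay by the 2:1 spreading method:
Δσ = qBL/((B+z)(L+z)) = 178×4.1×7.6/((4.1+4.95)(7.6+4.95)) = 48.834 kPa
Final effective stress: σ'_f = 44.305 + 48.834 = 93.139 kPa.
σ'_f = 93.139 > σ'_p = 62.1 kPa, so the stress path crosses the preconsolidation pressure — recompression up to σ'_p, then virgin compression beyond:
S_c = H/(1+e₀)·[C_r·log₁₀(σ'_p/σ'_0) + C_c·log₁₀(σ'_f/σ'_p)]
    = 7.5/1.82 × [0.03×log₁₀(62.1/44.305) + 0.36×log₁₀(93.139/62.1)]
    = 4.1209 × [0.0043992 + 0.063374] = 0.2793 m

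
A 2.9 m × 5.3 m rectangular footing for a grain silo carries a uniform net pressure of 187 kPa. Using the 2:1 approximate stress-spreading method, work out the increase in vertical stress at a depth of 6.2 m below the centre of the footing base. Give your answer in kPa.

Δσ_z ≈ 27.5 kPa

By the 2:1 method the load spreads at 1 horizontal : 2 vertical, so at depth z the loaded area has grown by z in each plan dimension:
Δσ = qBL/((B+z)(L+z)) = 187×2.9×5.3/((2.9+6.2)(5.3+6.2)) = 27.465 kPa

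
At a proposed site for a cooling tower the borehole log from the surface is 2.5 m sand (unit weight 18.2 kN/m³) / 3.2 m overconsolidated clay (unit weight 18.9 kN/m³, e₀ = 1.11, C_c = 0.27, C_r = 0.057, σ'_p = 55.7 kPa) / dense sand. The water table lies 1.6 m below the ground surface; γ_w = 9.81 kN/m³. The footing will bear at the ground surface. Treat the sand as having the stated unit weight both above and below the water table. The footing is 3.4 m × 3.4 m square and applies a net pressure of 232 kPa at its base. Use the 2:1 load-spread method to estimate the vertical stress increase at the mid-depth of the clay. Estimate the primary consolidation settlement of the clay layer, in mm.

S_c ≈ 105 mm

Mid-depth of clay below the ground surface: z = 2.5 + 3.2/2 = 4.1 m.
Total vertical stress at mid-clay: σ_v = 18.2×2.5 + 18.9×1.6 = 75.74 kPa.
Pore pressure: u = 9.81×(4.1 − 1.6) = 24.525 kPa.
Initial effective stress: σ'_0 = σ_v − u = 75.74 − 24.525 = 51.215 kPa.
Stress increase at mid-clay by the 2:1 spreading method:
Δσ = qBL/((B+z)(L+z)) = 232×3.4×3.4/((3.4+4.1)(3.4+4.1)) = 47.679 kPa
Final effective stress: σ'_f = 51.215 + 47.679 = 98.894 kPa.
σ'_f = 98.894 > σ'_p = 55.7 kPa, so the stress path crosses the preconsolidation pressure — recompression up to σ'_p, then virgin compression beyond:
S_c = H/(1+e₀)·[C_r·log₁₀(σ'_p/σ'_0) + C_c·log₁₀(σ'_f/σ'_p)]
    = 3.2/2.11 × [0.057×log₁₀(55.7/51.215) + 0.27×log₁₀(98.894/55.7)]
    = 1.5166 × [0.0020781 + 0.067315] = 0.1052 m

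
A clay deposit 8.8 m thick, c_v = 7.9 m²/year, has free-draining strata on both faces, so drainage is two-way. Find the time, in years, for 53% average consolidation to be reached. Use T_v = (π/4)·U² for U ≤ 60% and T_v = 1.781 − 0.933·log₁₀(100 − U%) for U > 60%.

Drainage path length: H_d = H/2 = 4.4 m (double drainage).
U ≤ 60%: T_v = (π/4)·U² = (π/4)×0.53² = 0.22062.
t = T_v·H_d²/c_v = 0.22062×4.4²/7.9 = 0.5407 years.

t ≈ 0.541 years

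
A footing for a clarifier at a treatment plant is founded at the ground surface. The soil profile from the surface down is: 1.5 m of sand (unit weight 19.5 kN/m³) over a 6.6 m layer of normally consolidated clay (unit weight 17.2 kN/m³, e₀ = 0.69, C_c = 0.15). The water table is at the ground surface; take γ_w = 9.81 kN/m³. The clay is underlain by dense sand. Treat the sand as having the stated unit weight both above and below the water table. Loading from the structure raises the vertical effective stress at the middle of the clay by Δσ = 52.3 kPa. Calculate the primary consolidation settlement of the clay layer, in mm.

Mid-depth of clay below the ground surface: z = 1.5 + 6.6/2 = 4.8 m.
Total vertical stress at mid-clay: σ_v = 19.5×1.5 + 17.2×3.3 = 86.01 kPa.
Pore pressure: u = 9.81×(4.8 − 0) = 47.088 kPa.
Initial effective stress: σ'_0 = σ_v − u = 86.01 − 47.088 = 38.922 kPa.
Final effective stress: σ'_f = σ'_0 + Δσ = 38.922 + 52.3 = 91.222 kPa.
Normally consolidated clay, so the full stress increment lies on the virgin compression line:
S_c = C_c·H/(1+e₀)·log₁₀(σ'_f/σ'_0) = 0.15×6.6/(1+0.69)×log₁₀(91.222/38.922)
    = 0.5858 × 0.3699 = 0.2167 m

S_c ≈ 217 mm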